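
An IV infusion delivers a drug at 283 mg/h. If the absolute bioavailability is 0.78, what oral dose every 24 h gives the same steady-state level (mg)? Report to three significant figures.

8710 mg

To maintain the same Css, the systemic dosing rate must be unchanged: F·D/τ = infusion rate.
D = rate × τ / F = 283 × 24 / 0.78 = 8708 mg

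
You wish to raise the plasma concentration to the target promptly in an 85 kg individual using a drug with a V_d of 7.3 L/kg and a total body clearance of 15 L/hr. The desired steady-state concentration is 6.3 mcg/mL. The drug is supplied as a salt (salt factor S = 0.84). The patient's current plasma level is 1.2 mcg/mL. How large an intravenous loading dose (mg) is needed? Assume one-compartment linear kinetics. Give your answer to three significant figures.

3770 mg

Vd = 7.3 L/kg × 85 kg = 620.5 L
Concentration deficit ΔC = 6.3 − 1.2 = 5.100 mg/L
LD = Vd × ΔC / S = 620.5 × 5.100 / 0.84 = 3767 mg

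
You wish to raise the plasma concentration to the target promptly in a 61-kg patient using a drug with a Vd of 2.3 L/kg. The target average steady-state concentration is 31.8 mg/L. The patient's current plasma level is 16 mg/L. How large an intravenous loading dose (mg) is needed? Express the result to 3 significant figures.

2220 mg

Vd(total) = 61 kg × 2.3 L/kg = 140.3 L
Concentration deficit ΔC = 31.8 − 16 = 15.80 mg/L
LD = Vd × ΔC = 140.3 × 15.80 = 2217 mg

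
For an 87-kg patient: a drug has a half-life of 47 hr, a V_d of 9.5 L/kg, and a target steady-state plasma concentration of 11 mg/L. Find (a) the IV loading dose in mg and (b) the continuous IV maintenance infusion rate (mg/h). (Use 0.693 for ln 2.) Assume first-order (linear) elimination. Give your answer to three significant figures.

Vd = 9.5 L/kg × 87 kg = 826.5 L
LD = Vd × C = 826.5 × 11 = 9092 mg
CL = 0.693 × Vd / t½ = 0.693 × 826.5 / 47 = 12.19 L/h
Infusion rate = CL × Css = 12.19 × 11 = 134.1 mg/h

(a) 9090 mg; (b) 134 mg/h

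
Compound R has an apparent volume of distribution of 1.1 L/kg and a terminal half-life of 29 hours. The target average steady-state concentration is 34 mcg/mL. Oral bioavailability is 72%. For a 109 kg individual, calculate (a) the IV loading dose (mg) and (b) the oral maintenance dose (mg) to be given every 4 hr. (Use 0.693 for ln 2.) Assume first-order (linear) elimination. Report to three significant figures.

Vd(total) = 109 kg × 1.1 L/kg = 119.9 L
LD = Vd × C = 119.9 × 34 = 4077 mg
CL = 0.693 × Vd / t½ = 0.693 × 119.9 / 29 = 2.865 L/h
D = CL × Css × τ / F = 2.865 × 34 × 4 / 0.72 = 541.2 mg

(a) 4080 mg; (b) 541 mg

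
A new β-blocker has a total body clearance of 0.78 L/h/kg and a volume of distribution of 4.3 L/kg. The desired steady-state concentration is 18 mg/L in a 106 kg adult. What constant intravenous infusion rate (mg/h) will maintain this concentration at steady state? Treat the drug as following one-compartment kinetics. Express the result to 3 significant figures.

CL = 0.78 L/h/kg × 106 kg = 82.68 L/h
Vd does not affect the maintenance rate; only clearance governs steady-state input.
Infusion rate = CL · Css = 82.68 L/h × 18 mg/L = 1488 mg/h

1490 mg/h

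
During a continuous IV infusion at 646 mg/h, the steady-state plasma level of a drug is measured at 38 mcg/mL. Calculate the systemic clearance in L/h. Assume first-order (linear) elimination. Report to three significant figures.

17.0 L/h

At steady state, infusion rate = CL × Css, so CL = rate / Css.
CL = 646 / 38 = 17.00 L/h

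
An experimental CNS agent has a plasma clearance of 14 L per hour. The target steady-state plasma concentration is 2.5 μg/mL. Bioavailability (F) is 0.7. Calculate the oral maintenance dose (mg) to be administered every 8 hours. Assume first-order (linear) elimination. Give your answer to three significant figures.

At steady state, dose per interval replaces the amount cleared in that interval: F·D/τ = CL·Css.
D = CL × Css × τ / F = 14.00 × 2.5 × 8 / 0.7 = 400.0 mg

400 mg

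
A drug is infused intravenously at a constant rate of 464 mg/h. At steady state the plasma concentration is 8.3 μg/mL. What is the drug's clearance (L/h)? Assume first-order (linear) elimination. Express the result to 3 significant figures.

At steady state, infusion rate = CL × Css, so CL = rate / Css.
CL = 464 / 8.3 = 55.90 L/h

55.9 L/h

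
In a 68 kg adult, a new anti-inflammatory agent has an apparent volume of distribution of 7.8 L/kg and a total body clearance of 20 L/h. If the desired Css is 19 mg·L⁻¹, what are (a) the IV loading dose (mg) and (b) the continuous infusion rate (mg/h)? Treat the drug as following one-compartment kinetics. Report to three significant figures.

(a) 10100 mg; (b) 380 mg/h

Vd(total) = 68 kg × 7.8 L/kg = 530.4 L
Loading: fill Vd to C_target → 530.4 L × 19 mg/L = 10080 mg
Infusion rate = 20.00 L/h × 19 mg/L = 380.0 mg/h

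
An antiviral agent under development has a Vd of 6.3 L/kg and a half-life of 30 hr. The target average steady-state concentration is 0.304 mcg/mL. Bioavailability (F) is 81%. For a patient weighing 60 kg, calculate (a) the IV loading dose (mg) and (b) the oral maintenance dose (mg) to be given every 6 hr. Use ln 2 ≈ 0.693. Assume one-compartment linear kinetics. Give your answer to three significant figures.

Vd(total) = 60 kg × 6.3 L/kg = 378.0 L
LD = Vd × C = 378.0 × 0.304 = 114.9 mg
CL = 0.693 × Vd / t½ = 0.693 × 378.0 / 30 = 8.732 L/h
D = CL × Css × τ / F = 8.732 × 0.304 × 6 / 0.81 = 19.66 mg

(a) 115 mg; (b) 19.7 mg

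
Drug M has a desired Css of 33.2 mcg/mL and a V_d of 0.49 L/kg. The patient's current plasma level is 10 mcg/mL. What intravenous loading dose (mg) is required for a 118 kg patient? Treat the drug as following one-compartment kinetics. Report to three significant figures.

1340 mg

Vd(total) = 118 kg × 0.49 L/kg = 57.82 L
Concentration deficit ΔC = 33.2 − 10 = 23.20 mg/L
LD = Vd × ΔC = 57.82 × 23.20 = 1341 mg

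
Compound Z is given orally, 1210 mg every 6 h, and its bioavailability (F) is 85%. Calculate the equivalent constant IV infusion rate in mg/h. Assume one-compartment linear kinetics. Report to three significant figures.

Equivalent systemic input: infusion rate = F·D/τ.
Rate = 0.85 × 1210 / 6 = 171.4 mg/h

171 mg/h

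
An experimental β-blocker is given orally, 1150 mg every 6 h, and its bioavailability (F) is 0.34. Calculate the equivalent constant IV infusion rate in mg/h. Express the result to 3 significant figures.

65.2 mg/h

Equivalent systemic input: infusion rate = F·D/τ.
Rate = 0.34 × 1150 / 6 = 65.17 mg/h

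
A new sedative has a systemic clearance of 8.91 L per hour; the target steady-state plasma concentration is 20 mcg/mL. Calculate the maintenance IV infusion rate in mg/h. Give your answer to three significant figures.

Rate = CL × Css = 8.910 × 20 = 178.2 mg/h

178 mg/h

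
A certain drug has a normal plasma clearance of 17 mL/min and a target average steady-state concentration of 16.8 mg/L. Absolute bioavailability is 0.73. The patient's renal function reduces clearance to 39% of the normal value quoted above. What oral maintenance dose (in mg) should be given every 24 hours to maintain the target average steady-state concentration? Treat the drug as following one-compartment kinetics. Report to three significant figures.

220 mg

CL = 17 mL/min × 60/1000 = 1.020 L/h
Patient clearance = 0.39 × 1.020 = 0.3978 L/h
At steady state, dose per interval replaces the amount cleared in that interval: F·D/τ = CL·Css.
D = CL × Css × τ / F = 0.3978 × 16.8 × 24 / 0.73 = 219.7 mg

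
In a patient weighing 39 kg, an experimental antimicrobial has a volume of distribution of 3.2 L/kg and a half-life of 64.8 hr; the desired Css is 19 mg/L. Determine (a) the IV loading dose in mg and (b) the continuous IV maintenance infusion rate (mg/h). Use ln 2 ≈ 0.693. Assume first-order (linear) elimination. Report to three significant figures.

Vd = 3.2 L/kg × 39 kg = 124.8 L
LD = Vd × C = 124.8 × 19 = 2371 mg
CL = 0.693 × Vd / t½ = 0.693 × 124.8 / 64.8 = 1.335 L/h
Infusion rate = CL × Css = 1.335 × 19 = 25.37 mg/h

(a) 2370 mg; (b) 25.4 mg/h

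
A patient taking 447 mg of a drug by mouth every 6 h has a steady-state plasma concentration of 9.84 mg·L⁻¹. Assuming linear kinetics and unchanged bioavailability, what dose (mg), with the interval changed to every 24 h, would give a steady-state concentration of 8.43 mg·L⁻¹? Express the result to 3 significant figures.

1530 mg

With linear kinetics, Css is proportional to dose rate (D/τ) at fixed clearance.
D₂ = D₁ × (Css,target / Css,current) × (τ₂/τ₁) = 447 × (8.43/9.84) × (24/6) = 1532 mg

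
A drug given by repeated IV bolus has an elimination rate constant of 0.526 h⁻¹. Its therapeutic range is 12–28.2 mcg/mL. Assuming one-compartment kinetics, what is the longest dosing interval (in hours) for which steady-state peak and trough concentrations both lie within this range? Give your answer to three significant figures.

1.62 h

Between IV bolus doses, concentration decays as C = C₀·e^(−kτ), so C_peak/C_trough = e^(kτ).
τ_max = ln(C_peak/C_trough) / k = ln(28.2/12) / 0.5260 = 0.8544 / 0.5260 = 1.624 h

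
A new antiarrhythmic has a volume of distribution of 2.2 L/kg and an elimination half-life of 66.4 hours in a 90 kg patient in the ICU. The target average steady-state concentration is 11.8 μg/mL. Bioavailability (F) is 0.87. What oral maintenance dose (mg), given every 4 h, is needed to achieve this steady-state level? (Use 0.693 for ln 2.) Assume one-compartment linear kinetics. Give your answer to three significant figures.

112 mg

Total Vd = 2.2 × 90 = 198.0 L
CL = 0.693 × Vd / t½ = 0.693 × 198.0 / 66.4 = 2.066 L/h
D = CL × Css × τ / F = 2.066 × 11.8 × 4 / 0.87 = 112.1 mg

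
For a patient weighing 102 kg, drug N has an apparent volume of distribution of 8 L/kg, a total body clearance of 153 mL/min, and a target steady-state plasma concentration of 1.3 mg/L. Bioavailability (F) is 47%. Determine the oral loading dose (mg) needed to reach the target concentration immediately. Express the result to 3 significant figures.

2260 mg

Total Vd = 8 × 102 = 816.0 L
LD = Vd × C / F = 816.0 × 1.300 / 0.47 = 2257 mg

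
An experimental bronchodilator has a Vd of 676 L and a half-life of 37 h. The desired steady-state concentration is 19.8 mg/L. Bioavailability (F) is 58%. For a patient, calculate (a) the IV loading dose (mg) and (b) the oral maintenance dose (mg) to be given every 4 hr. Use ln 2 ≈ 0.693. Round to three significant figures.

(a) 13400 mg; (b) 1730 mg

LD = Vd × C = 676.0 × 19.8 = 13380 mg
CL = 0.693 × Vd / t½ = 0.693 × 676.0 / 37 = 12.66 L/h
D = CL × Css × τ / F = 12.66 × 19.8 × 4 / 0.58 = 1729 mg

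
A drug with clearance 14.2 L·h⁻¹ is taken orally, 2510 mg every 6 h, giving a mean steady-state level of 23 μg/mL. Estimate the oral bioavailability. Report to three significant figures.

0.781

F·D/τ = CL·Css at steady state → F = CL·Css·τ / D.
F = 14.2 × 23 × 6 / 2510 = 0.781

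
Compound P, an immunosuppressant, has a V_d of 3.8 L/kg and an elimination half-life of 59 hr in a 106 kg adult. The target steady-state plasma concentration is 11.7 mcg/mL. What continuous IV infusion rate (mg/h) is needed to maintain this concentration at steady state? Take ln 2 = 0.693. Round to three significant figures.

Vd(total) = 106 kg × 3.8 L/kg = 402.8 L
CL = 0.693 × Vd / t½ = 0.693 × 402.8 / 59 = 4.731 L/h
Infusion rate = CL × Css = 4.731 × 11.7 = 55.35 mg/h

55.4 mg/h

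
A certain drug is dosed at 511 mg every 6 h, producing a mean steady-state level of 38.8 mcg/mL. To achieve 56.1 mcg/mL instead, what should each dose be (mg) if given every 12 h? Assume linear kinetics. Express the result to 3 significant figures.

For first-order elimination, Css ∝ F·D/(CL·τ); F and CL are unchanged, so Css ∝ D/τ.
D₂ = D₁ × (Css,target / Css,current) × (τ₂/τ₁) = 511 × (56.1/38.8) × (12/6) = 1478 mg

1480 mg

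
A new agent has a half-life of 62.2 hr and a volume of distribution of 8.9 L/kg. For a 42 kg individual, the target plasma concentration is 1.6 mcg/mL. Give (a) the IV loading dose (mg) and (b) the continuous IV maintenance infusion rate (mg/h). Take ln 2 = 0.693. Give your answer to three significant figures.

Total Vd = 8.9 × 42 = 373.8 L
LD = Vd × C = 373.8 × 1.6 = 598.1 mg
CL = 0.693 × Vd / t½ = 0.693 × 373.8 / 62.2 = 4.165 L/h
Infusion rate = CL × Css = 4.165 × 1.6 = 6.664 mg/h

(a) 598 mg; (b) 6.66 mg/h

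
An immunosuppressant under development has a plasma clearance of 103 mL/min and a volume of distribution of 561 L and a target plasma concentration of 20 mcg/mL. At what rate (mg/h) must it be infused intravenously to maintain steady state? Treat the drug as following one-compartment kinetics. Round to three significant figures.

124 mg/h

CL = 103 mL/min × 60/1000 = 6.180 L/h
R₀ = 6.180 × 20 = 123.6 mg/h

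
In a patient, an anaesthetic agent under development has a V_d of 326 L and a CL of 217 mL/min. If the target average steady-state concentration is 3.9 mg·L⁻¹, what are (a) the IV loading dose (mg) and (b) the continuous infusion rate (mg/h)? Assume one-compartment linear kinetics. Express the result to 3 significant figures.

(a) 1270 mg; (b) 50.8 mg/h

Loading: fill Vd to C_target → 326.0 L × 3.9 mg/L = 1271 mg
CL = 217 mL/min × 60/1000 = 13.02 L/h
Infusion rate = 13.02 L/h × 3.9 mg/L = 50.78 mg/h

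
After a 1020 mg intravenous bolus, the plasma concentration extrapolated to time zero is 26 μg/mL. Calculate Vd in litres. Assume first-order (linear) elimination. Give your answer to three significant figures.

Immediately after an IV bolus, C₀ = Dose / Vd, so Vd = Dose / C₀.
Vd = 1020 / 26 = 39.23 L

39.2 L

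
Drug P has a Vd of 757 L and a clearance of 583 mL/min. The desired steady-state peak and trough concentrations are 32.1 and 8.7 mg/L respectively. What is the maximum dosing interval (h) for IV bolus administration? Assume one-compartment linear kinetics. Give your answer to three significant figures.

28.3 h

CL = 583 mL/min × 60/1000 = 34.98 L/h
k = CL / Vd = 34.98 / 757.0 = 0.04621 h⁻¹
Between IV bolus doses, concentration decays as C = C₀·e^(−kτ), so C_peak/C_trough = e^(kτ).
τ_max = ln(C_peak/C_trough) / k = ln(32.1/8.7) / 0.04621 = 1.306 / 0.04621 = 28.26 h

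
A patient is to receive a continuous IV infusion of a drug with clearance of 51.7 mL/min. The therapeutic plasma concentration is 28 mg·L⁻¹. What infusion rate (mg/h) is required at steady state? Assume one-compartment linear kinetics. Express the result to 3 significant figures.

86.9 mg/h

Convert clearance: 51.7 mL/min × 60 min/h ÷ 1000 mL/L = 3.102 L/h
R₀ = 3.102 × 28 = 86.86 mg/h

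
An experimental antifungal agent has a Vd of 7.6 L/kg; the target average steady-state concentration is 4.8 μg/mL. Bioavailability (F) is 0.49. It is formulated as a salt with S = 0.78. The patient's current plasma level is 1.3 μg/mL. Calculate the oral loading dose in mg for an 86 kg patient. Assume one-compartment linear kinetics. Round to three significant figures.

5990 mg

Vd = 7.6 L/kg × 86 kg = 653.6 L
The loading dose fills Vd to the target concentration.
Concentration deficit ΔC = 4.8 − 1.3 = 3.500 mg/L
LD = Vd × ΔC / F / S = 653.6 × 3.500 / 0.49 / 0.78 = 5985 mg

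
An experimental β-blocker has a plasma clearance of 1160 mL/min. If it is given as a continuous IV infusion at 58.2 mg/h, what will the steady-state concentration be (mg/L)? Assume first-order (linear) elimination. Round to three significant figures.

0.836 mg/L

CL = 1160 mL/min × 60/1000 = 69.60 L/h
Css = rate / CL = 58.2 / 69.60 = 0.8362 mg/L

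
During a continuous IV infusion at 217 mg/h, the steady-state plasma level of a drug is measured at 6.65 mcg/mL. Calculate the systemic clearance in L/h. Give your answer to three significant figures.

32.6 L/h

At steady state, infusion rate = CL × Css, so CL = rate / Css.
CL = 217 / 6.65 = 32.63 L/h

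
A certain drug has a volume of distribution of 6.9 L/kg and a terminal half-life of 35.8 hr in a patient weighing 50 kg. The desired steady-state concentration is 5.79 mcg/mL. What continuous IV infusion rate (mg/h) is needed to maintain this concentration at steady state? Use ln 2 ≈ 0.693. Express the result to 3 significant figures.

38.7 mg/h

Vd = 6.9 L/kg × 50 kg = 345.0 L
k = 0.693/35.8 = 0.01936 h⁻¹, so CL = k·Vd = 0.01936 × 345.0 = 6.679 L/h
Infusion rate = CL × Css = 6.679 × 5.79 = 38.67 mg/h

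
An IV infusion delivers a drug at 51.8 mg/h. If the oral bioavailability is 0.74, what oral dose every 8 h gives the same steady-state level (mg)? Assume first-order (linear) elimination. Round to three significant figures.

560 mg

To maintain the same Css, the systemic dosing rate must be unchanged: F·D/τ = infusion rate.
D = rate × τ / F = 51.8 × 8 / 0.74 = 560.0 mg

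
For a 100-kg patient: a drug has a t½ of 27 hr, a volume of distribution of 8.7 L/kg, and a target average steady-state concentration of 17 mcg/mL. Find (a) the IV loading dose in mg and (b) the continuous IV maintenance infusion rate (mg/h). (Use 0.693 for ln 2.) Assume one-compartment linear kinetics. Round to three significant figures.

(a) 14800 mg; (b) 380 mg/h

Vd(total) = 100 kg × 8.7 L/kg = 870.0 L
LD = Vd × C = 870.0 × 17 = 14790 mg
CL = 0.693 × Vd / t½ = 0.693 × 870.0 / 27 = 22.33 L/h
Infusion rate = CL × Css = 22.33 × 17 = 379.6 mg/h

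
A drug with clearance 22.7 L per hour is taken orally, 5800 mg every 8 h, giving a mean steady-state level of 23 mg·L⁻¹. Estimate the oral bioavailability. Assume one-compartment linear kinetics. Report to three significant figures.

F·D/τ = CL·Css at steady state → F = CL·Css·τ / D.
F = 22.7 × 23 × 8 / 5800 = 0.720

0.720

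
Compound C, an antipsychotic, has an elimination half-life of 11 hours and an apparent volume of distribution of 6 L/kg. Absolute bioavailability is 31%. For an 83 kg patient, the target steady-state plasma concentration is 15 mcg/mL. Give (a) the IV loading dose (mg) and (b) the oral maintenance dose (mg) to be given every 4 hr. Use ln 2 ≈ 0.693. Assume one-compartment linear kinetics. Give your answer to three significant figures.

(a) 7470 mg; (b) 6070 mg

Total Vd = 6 × 83 = 498.0 L
LD = Vd × C = 498.0 × 15 = 7470 mg
CL = 0.693 × Vd / t½ = 0.693 × 498.0 / 11 = 31.37 L/h
D = CL × Css × τ / F = 31.37 × 15 × 4 / 0.31 = 6072 mg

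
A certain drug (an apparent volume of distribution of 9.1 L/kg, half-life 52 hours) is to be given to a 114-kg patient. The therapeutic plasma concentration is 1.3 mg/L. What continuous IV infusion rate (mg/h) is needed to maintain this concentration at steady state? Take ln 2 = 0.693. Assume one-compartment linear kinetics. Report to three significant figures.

Vd(total) = 114 kg × 9.1 L/kg = 1037 L
k = 0.693/52 = 0.01333 h⁻¹, so CL = k·Vd = 0.01333 × 1037 = 13.82 L/h
Infusion rate = CL × Css = 13.82 × 1.3 = 17.97 mg/h

18.0 mg/h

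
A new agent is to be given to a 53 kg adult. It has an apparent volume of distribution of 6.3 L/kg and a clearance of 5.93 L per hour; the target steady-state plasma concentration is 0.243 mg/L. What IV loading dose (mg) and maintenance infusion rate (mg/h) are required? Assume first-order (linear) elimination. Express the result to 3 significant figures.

(a) 81.1 mg; (b) 1.44 mg/h

Vd = 6.3 L/kg × 53 kg = 333.9 L
Loading dose = Vd × C = 333.9 × 0.243 = 81.14 mg
Maintenance: replace elimination → rate = CL × Css = 5.930 × 0.243 = 1.441 mg/h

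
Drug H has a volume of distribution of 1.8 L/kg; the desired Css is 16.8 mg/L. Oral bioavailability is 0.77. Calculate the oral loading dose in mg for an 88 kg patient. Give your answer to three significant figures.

Total Vd = 1.8 × 88 = 158.4 L
The loading dose fills Vd to the target concentration.
LD = Vd × C / F = 158.4 × 16.80 / 0.77 = 3456 mg

3460 mg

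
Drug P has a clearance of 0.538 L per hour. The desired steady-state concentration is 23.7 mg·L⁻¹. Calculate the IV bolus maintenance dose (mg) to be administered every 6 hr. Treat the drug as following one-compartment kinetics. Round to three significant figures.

At steady state, dose per interval replaces the amount cleared in that interval: D/τ = CL·Css.
D = CL × Css × τ = 0.5380 × 23.7 × 6 = 76.50 mg

76.5 mg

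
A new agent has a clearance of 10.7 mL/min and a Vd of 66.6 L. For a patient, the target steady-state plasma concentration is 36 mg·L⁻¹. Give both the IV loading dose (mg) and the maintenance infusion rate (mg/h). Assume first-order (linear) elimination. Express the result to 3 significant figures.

Loading: fill Vd to C_target → 66.60 L × 36 mg/L = 2398 mg
Convert clearance: 10.7 mL/min × 60 min/h ÷ 1000 mL/L = 0.6420 L/h
Maintenance: replace elimination → rate = CL × Css = 0.6420 × 36 = 23.11 mg/h

(a) 2400 mg; (b) 23.1 mg/h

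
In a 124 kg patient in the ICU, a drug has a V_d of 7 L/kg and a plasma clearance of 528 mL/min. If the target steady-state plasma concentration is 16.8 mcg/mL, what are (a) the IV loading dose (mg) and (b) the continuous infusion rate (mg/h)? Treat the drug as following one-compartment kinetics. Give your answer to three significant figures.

(a) 14600 mg; (b) 532 mg/h

Vd = 7 L/kg × 124 kg = 868.0 L
LD = Vd · C_target = 868.0 × 16.8 = 14580 mg
Convert clearance: 528 mL/min × 60 min/h ÷ 1000 mL/L = 31.68 L/h
Maintenance infusion rate = CL × Css = 31.68 × 16.8 = 532.2 mg/h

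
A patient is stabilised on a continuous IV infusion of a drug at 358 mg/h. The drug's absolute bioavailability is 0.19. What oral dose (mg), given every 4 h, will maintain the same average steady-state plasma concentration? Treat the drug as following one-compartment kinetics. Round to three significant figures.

7540 mg

To maintain the same Css, the systemic dosing rate must be unchanged: F·D/τ = infusion rate.
D = rate × τ / F = 358 × 4 / 0.19 = 7537 mg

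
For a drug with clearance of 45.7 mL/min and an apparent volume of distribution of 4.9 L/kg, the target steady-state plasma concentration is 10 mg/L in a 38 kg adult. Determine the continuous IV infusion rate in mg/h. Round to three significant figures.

Convert clearance: 45.7 mL/min × 60 min/h ÷ 1000 mL/L = 2.742 L/h
At steady state, infusion rate equals elimination rate: rate in = CL × Css.
Infusion rate = CL · Css = 2.742 L/h × 10 mg/L = 27.42 mg/h

27.4 mg/h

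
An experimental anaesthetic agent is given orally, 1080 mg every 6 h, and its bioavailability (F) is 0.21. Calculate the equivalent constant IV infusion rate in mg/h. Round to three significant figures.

Equivalent systemic input: infusion rate = F·D/τ.
Rate = 0.21 × 1080 / 6 = 37.80 mg/h

37.8 mg/h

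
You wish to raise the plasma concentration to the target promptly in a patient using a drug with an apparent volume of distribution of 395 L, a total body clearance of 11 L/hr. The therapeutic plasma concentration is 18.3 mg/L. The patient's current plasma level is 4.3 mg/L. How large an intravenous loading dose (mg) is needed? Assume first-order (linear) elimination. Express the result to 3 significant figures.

Concentration deficit ΔC = 18.3 − 4.3 = 14.00 mg/L
LD = Vd × ΔC = 395.0 × 14.00 = 5530 mg

5530 mg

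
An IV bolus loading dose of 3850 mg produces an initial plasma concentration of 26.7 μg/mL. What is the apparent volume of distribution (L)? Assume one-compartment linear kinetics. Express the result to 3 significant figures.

144 L

Immediately after an IV bolus, C₀ = Dose / Vd, so Vd = Dose / C₀.
Vd = 3850 / 26.7 = 144.2 L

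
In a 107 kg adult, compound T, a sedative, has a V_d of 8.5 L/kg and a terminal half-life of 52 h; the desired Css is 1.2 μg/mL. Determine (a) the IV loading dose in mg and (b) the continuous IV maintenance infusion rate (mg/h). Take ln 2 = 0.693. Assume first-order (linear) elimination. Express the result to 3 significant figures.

(a) 1090 mg; (b) 14.5 mg/h

Vd(total) = 107 kg × 8.5 L/kg = 909.5 L
LD = Vd × C = 909.5 × 1.2 = 1091 mg
CL = 0.693 × Vd / t½ = 0.693 × 909.5 / 52 = 12.12 L/h
Infusion rate = CL × Css = 12.12 × 1.2 = 14.54 mg/h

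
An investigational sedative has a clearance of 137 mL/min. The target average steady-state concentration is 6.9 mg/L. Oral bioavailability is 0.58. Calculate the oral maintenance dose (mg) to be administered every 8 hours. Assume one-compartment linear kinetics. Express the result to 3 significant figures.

782 mg

Convert clearance: 137 mL/min × 60 min/h ÷ 1000 mL/L = 8.220 L/h
D = CL × Css × τ / F = 8.220 × 6.9 × 8 / 0.58 = 782.3 mg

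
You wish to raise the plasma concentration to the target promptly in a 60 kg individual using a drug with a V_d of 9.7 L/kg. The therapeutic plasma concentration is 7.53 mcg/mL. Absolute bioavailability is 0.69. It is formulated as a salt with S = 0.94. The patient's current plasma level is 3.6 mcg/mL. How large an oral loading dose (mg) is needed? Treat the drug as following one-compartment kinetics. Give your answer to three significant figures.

3530 mg

Total Vd = 9.7 × 60 = 582.0 L
Concentration deficit ΔC = 7.53 − 3.6 = 3.930 mg/L
LD = Vd × ΔC / F / S = 582.0 × 3.930 / 0.69 / 0.94 = 3526 mg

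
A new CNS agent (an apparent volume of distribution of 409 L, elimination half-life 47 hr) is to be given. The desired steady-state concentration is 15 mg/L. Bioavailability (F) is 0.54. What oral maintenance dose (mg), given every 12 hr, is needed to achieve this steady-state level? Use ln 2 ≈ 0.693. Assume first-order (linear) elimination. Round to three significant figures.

k = 0.693/47 = 0.01474 h⁻¹, so CL = k·Vd = 0.01474 × 409.0 = 6.029 L/h
D = CL × Css × τ / F = 6.029 × 15 × 12 / 0.54 = 2010 mg

2010 mg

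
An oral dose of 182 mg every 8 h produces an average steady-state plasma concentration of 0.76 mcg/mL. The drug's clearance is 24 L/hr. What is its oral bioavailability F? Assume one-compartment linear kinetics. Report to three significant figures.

F·D/τ = CL·Css at steady state → F = CL·Css·τ / D.
F = 24 × 0.76 × 8 / 182 = 0.802

0.802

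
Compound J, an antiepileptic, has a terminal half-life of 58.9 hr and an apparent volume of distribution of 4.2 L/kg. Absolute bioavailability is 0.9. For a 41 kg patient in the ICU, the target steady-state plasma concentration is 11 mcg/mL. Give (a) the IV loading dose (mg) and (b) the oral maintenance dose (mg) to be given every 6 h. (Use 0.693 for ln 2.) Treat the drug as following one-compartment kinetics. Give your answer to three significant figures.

Total Vd = 4.2 × 41 = 172.2 L
LD = Vd × C = 172.2 × 11 = 1894 mg
CL = 0.693 × Vd / t½ = 0.693 × 172.2 / 58.9 = 2.026 L/h
D = CL × Css × τ / F = 2.026 × 11 × 6 / 0.9 = 148.6 mg

(a) 1890 mg; (b) 149 mg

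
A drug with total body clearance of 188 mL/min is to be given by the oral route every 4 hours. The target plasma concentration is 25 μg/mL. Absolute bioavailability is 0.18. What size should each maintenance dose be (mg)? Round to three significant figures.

6270 mg

CL = 188 mL/min × 60/1000 = 11.28 L/h
D = CL × Css × τ / F = 11.28 × 25 × 4 / 0.18 = 6267 mg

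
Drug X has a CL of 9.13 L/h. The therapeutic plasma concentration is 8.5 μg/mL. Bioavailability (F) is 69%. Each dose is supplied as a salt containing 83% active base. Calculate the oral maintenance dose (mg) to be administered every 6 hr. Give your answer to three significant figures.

D = CL × Css × τ / F / S = 9.130 × 8.5 × 6 / 0.69 / 0.83 = 813.0 mg

813 mg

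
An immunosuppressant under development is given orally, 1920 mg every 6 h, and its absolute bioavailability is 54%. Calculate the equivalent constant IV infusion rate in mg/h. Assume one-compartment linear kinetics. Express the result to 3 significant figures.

173 mg/h

Equivalent systemic input: infusion rate = F·D/τ.
Rate = 0.54 × 1920 / 6 = 172.8 mg/h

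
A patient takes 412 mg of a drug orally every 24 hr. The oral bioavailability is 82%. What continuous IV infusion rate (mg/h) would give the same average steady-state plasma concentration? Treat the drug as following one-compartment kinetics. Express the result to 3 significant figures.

Equivalent systemic input: infusion rate = F·D/τ.
Rate = 0.82 × 412 / 24 = 14.08 mg/h

14.1 mg/h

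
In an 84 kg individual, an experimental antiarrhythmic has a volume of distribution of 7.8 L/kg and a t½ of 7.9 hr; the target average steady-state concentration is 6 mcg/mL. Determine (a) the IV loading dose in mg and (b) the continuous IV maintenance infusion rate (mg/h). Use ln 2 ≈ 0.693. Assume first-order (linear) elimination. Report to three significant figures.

Vd(total) = 84 kg × 7.8 L/kg = 655.2 L
LD = Vd × C = 655.2 × 6 = 3931 mg
CL = 0.693 × Vd / t½ = 0.693 × 655.2 / 7.9 = 57.48 L/h
Infusion rate = CL × Css = 57.48 × 6 = 344.9 mg/h

(a) 3930 mg; (b) 345 mg/h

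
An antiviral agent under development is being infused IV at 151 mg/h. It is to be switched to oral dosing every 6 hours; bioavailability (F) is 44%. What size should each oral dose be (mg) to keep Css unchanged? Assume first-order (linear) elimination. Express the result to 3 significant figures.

2060 mg

To maintain the same Css, the systemic dosing rate must be unchanged: F·D/τ = infusion rate.
D = rate × τ / F = 151 × 6 / 0.44 = 2059 mg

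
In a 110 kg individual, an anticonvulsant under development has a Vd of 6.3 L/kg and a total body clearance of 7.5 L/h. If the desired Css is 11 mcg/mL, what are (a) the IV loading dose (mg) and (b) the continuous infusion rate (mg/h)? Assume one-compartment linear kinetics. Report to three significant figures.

(a) 7620 mg; (b) 82.5 mg/h

Vd = 6.3 L/kg × 110 kg = 693.0 L
LD = Vd · C_target = 693.0 × 11 = 7623 mg
Maintenance: replace elimination → rate = CL × Css = 7.500 × 11 = 82.50 mg/h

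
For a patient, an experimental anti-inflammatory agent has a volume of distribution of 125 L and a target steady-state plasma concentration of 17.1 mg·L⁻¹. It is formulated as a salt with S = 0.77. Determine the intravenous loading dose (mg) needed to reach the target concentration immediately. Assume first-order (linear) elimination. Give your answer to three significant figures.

LD = Vd × C / S = 125.0 × 17.10 / 0.77 = 2776 mg

2780 mg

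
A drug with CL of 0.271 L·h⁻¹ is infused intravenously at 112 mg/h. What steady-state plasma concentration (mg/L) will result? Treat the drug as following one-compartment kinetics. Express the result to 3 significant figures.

413 mg/L

Css = rate / CL = 112 / 0.2710 = 413.3 mg/L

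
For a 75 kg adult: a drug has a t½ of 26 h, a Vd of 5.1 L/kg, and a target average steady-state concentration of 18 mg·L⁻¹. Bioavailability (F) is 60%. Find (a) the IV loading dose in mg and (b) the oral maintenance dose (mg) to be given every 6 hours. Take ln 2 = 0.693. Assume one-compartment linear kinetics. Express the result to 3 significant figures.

(a) 6890 mg; (b) 1840 mg

Vd(total) = 75 kg × 5.1 L/kg = 382.5 L
LD = Vd × C = 382.5 × 18 = 6885 mg
CL = 0.693 × Vd / t½ = 0.693 × 382.5 / 26 = 10.20 L/h
D = CL × Css × τ / F = 10.20 × 18 × 6 / 0.6 = 1836 mg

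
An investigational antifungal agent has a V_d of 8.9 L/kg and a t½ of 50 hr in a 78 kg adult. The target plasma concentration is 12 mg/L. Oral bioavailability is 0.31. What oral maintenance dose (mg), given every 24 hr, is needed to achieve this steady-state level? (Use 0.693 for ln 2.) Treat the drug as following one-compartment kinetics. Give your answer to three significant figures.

8940 mg

Total Vd = 8.9 × 78 = 694.2 L
k = 0.693/50 = 0.01386 h⁻¹, so CL = k·Vd = 0.01386 × 694.2 = 9.622 L/h
D = CL × Css × τ / F = 9.622 × 12 × 24 / 0.31 = 8939 mg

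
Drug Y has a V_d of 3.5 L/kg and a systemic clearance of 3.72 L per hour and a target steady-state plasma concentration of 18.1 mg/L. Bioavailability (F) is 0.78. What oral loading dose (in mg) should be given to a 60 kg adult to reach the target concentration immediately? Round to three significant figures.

Vd(total) = 60 kg × 3.5 L/kg = 210.0 L
LD is governed by Vd — clearance does not enter the loading-dose calculation.
LD = Vd × C / F = 210.0 × 18.10 / 0.78 = 4873 mg

4870 mg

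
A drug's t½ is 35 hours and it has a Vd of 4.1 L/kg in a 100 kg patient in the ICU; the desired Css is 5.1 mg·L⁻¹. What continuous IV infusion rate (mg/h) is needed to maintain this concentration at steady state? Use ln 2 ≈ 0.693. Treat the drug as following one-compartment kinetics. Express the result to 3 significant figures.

41.4 mg/h

Vd = 4.1 L/kg × 100 kg = 410.0 L
CL = ln 2 · Vd / t½ = 0.693 × 410.0 / 35 = 8.118 L/h
Infusion rate = CL × Css = 8.118 × 5.1 = 41.40 mg/h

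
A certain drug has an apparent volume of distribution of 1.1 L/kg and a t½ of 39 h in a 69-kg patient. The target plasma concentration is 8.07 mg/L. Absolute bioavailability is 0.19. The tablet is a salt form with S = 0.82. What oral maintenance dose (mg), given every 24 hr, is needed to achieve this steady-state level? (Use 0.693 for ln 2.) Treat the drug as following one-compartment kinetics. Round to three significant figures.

1680 mg

Vd(total) = 69 kg × 1.1 L/kg = 75.90 L
k = 0.693/39 = 0.01777 h⁻¹, so CL = k·Vd = 0.01777 × 75.90 = 1.349 L/h
D = CL × Css × τ / F / S = 1.349 × 8.07 × 24 / 0.19 / 0.82 = 1677 mg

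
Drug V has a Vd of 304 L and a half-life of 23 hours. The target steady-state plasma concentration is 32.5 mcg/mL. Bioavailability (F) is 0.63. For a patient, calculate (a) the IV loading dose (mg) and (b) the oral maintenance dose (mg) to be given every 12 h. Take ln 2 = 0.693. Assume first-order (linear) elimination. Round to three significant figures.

LD = Vd × C = 304.0 × 32.5 = 9880 mg
CL = 0.693 × Vd / t½ = 0.693 × 304.0 / 23 = 9.160 L/h
D = CL × Css × τ / F = 9.160 × 32.5 × 12 / 0.63 = 5670 mg

(a) 9880 mg; (b) 5670 mg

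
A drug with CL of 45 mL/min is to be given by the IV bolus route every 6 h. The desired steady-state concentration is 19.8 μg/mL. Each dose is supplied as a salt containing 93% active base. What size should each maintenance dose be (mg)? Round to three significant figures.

CL = 45 mL/min × 60/1000 = 2.700 L/h
D = CL × Css × τ / S = 2.700 × 19.8 × 6 / 0.93 = 344.9 mg

345 mg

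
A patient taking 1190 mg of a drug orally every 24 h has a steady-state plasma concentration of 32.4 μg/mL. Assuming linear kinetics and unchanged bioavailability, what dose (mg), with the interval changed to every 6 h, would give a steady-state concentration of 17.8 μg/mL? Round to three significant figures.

163 mg

For first-order elimination, Css ∝ F·D/(CL·τ); F and CL are unchanged, so Css ∝ D/τ.
D₂ = D₁ × (Css,target / Css,current) × (τ₂/τ₁) = 1190 × (17.8/32.4) × (6/24) = 163.4 mg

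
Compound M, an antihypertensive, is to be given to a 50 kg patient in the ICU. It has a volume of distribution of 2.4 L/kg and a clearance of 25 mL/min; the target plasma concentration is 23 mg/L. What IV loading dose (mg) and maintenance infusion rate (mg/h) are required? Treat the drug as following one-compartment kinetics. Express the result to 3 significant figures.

Total Vd = 2.4 × 50 = 120.0 L
Loading: fill Vd to C_target → 120.0 L × 23 mg/L = 2760 mg
CL = 25 mL/min = 25 × 0.06 = 1.500 L/h
Maintenance: replace elimination → rate = CL × Css = 1.500 × 23 = 34.50 mg/h

(a) 2760 mg; (b) 34.5 mg/h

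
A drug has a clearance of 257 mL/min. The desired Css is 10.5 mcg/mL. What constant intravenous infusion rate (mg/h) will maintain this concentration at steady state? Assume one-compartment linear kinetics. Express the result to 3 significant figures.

162 mg/h

CL = 257 mL/min = 257 × 0.06 = 15.42 L/h
Rate = CL × Css = 15.42 × 10.5 = 161.9 mg/h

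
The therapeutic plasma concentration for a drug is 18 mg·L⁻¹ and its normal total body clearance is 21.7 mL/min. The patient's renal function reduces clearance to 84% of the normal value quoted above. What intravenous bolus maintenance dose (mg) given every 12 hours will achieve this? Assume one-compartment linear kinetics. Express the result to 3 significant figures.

236 mg

CL = 21.7 mL/min × 60/1000 = 1.302 L/h
Patient clearance = 0.84 × 1.302 = 1.094 L/h
D = CL × Css × τ = 1.094 × 18 × 12 = 236.3 mg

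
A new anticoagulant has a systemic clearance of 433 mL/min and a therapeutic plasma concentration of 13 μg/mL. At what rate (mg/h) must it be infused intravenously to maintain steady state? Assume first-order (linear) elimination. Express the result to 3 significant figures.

338 mg/h

CL = 433 mL/min × 60/1000 = 25.98 L/h
Infusion rate = CL · Css = 25.98 L/h × 13 mg/L = 337.7 mg/h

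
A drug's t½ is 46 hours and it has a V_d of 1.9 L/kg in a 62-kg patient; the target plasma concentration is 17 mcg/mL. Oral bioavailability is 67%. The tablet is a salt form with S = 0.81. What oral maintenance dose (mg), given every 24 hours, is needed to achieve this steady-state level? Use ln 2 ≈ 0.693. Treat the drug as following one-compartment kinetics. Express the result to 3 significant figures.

1330 mg

Vd = 1.9 L/kg × 62 kg = 117.8 L
k = 0.693/46 = 0.01507 h⁻¹, so CL = k·Vd = 0.01507 × 117.8 = 1.775 L/h
D = CL × Css × τ / F / S = 1.775 × 17 × 24 / 0.67 / 0.81 = 1334 mg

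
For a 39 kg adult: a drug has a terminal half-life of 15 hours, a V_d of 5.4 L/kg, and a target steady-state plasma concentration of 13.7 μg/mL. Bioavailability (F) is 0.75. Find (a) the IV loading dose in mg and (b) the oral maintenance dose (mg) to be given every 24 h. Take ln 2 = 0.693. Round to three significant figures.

Total Vd = 5.4 × 39 = 210.6 L
LD = Vd × C = 210.6 × 13.7 = 2885 mg
CL = 0.693 × Vd / t½ = 0.693 × 210.6 / 15 = 9.730 L/h
D = CL × Css × τ / F = 9.730 × 13.7 × 24 / 0.75 = 4266 mg

(a) 2890 mg; (b) 4270 mg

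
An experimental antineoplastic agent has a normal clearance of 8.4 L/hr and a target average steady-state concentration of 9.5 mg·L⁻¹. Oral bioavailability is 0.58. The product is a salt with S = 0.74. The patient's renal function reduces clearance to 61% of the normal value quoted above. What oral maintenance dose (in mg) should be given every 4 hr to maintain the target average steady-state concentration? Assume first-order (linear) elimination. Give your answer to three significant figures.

Patient clearance = 0.61 × 8.400 = 5.124 L/h
D = CL × Css × τ / F / S = 5.124 × 9.5 × 4 / 0.58 / 0.74 = 453.7 mg

454 mg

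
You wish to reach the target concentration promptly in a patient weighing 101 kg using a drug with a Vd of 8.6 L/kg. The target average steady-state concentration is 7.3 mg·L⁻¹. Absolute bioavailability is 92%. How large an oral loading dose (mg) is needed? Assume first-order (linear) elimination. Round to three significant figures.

6890 mg

Total Vd = 8.6 × 101 = 868.6 L
LD = Vd × C / F = 868.6 × 7.300 / 0.92 = 6892 mg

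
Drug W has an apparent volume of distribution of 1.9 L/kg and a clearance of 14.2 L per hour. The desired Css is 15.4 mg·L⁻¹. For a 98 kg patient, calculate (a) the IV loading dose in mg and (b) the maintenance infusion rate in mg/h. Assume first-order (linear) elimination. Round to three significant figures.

Total Vd = 1.9 × 98 = 186.2 L
LD = Vd · C_target = 186.2 × 15.4 = 2867 mg
Infusion rate = 14.20 L/h × 15.4 mg/L = 218.7 mg/h

(a) 2870 mg; (b) 219 mg/h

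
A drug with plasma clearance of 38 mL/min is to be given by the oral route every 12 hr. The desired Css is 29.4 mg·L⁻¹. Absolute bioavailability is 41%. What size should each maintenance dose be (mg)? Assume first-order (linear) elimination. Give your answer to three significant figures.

1960 mg

CL = 38 mL/min × 60/1000 = 2.280 L/h
D = CL × Css × τ / F = 2.280 × 29.4 × 12 / 0.41 = 1962 mg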